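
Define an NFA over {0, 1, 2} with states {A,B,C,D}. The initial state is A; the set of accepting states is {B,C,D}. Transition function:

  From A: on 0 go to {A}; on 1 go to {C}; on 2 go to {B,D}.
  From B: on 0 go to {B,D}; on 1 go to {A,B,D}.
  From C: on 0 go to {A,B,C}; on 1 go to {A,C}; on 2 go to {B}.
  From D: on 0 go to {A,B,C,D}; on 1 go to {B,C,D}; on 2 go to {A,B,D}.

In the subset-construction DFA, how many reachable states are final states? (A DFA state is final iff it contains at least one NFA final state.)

7

Start state of the DFA: {A}.
{A} --0--> {A}  [seen]
{A} --1--> {C}  [new]
{A} --2--> {B,D}  [new]
{C} --0--> {A,B,C}  [new]
{C} --1--> {A,C}  [new]
{C} --2--> {B}  [new]
{B,D} --0--> {A,B,C,D}  [new]
{B,D} --1--> {A,B,C,D}  [seen]
{B,D} --2--> {A,B,D}  [new]
{A,B,C} --0--> {A,B,C,D}  [seen]
{A,B,C} --1--> {A,B,C,D}  [seen]
{A,B,C} --2--> {B,D}  [seen]
{A,C} --0--> {A,B,C}  [seen]
{A,C} --1--> {A,C}  [seen]
{A,C} --2--> {B,D}  [seen]
{B} --0--> {B,D}  [seen]
{B} --1--> {A,B,D}  [seen]
{B} --2--> ∅  [new]
{A,B,C,D} --0--> {A,B,C,D}  [seen]
{A,B,C,D} --1--> {A,B,C,D}  [seen]
{A,B,C,D} --2--> {A,B,D}  [seen]
{A,B,D} --0--> {A,B,C,D}  [seen]
{A,B,D} --1--> {A,B,C,D}  [seen]
{A,B,D} --2--> {A,B,D}  [seen]
∅ --0--> ∅  [seen]
∅ --1--> ∅  [seen]
∅ --2--> ∅  [seen]
Reachable DFA states: {A}, {C}, {B,D}, {A,B,C}, {A,C}, {B}, {A,B,C,D}, {A,B,D}, ∅.
Accepting DFA states (contain an NFA accepting state): {C}, {B,D}, {A,B,C}, {A,C}, {B}, {A,B,C,D}, {A,B,D}.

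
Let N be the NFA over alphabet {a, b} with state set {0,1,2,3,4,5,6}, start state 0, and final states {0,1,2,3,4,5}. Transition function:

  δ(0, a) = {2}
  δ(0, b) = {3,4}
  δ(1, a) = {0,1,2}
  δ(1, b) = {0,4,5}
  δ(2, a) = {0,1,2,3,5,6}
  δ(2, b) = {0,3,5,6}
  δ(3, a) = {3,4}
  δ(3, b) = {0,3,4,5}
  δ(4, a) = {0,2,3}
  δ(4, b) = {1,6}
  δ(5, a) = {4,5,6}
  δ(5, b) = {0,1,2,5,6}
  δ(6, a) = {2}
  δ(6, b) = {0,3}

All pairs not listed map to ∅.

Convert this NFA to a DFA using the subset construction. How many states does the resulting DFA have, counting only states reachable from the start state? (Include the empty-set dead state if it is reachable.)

Start state of the DFA: {0}.
{0} --a--> {2}  [new]
{0} --b--> {3,4}  [new]
{2} --a--> {0,1,2,3,5,6}  [new]
{2} --b--> {0,3,5,6}  [new]
{3,4} --a--> {0,2,3,4}  [new]
{3,4} --b--> {0,1,3,4,5,6}  [new]
{0,1,2,3,5,6} --a--> {0,1,2,3,4,5,6}  [new]
{0,1,2,3,5,6} --b--> {0,1,2,3,4,5,6}  [seen]
{0,3,5,6} --a--> {2,3,4,5,6}  [new]
{0,3,5,6} --b--> {0,1,2,3,4,5,6}  [seen]
{0,2,3,4} --a--> {0,1,2,3,4,5,6}  [seen]
{0,2,3,4} --b--> {0,1,3,4,5,6}  [seen]
{0,1,3,4,5,6} --a--> {0,1,2,3,4,5,6}  [seen]
{0,1,3,4,5,6} --b--> {0,1,2,3,4,5,6}  [seen]
{0,1,2,3,4,5,6} --a--> {0,1,2,3,4,5,6}  [seen]
{0,1,2,3,4,5,6} --b--> {0,1,2,3,4,5,6}  [seen]
{2,3,4,5,6} --a--> {0,1,2,3,4,5,6}  [seen]
{2,3,4,5,6} --b--> {0,1,2,3,4,5,6}  [seen]
Reachable DFA states: {0}, {2}, {3,4}, {0,1,2,3,5,6}, {0,3,5,6}, {0,2,3,4}, {0,1,3,4,5,6}, {0,1,2,3,4,5,6}, {2,3,4,5,6}.

9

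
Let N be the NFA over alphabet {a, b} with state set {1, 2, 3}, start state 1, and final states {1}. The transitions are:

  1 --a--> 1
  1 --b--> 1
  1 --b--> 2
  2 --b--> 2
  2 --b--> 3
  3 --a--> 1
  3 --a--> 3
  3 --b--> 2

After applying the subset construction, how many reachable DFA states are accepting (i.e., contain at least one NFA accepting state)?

Start state of the DFA: {1}.
{1} --a--> {1}  [seen]
{1} --b--> {1, 2}  [new]
{1, 2} --a--> {1}  [seen]
{1, 2} --b--> {1, 2, 3}  [new]
{1, 2, 3} --a--> {1, 3}  [new]
{1, 2, 3} --b--> {1, 2, 3}  [seen]
{1, 3} --a--> {1, 3}  [seen]
{1, 3} --b--> {1, 2}  [seen]
Reachable DFA states: {1}, {1, 2}, {1, 2, 3}, {1, 3}.
Accepting DFA states (contain an NFA accepting state): {1}, {1, 2}, {1, 2, 3}, {1, 3}.

4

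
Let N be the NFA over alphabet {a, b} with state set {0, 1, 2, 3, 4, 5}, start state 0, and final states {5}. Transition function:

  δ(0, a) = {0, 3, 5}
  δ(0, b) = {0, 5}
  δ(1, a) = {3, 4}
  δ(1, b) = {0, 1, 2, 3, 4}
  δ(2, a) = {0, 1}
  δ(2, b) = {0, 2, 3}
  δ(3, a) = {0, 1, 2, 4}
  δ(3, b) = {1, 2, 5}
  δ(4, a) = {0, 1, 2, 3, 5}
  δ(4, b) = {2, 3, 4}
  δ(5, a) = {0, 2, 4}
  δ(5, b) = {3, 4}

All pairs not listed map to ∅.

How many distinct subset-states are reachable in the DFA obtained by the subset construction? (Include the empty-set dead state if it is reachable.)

6

Start state of the DFA: {0}.
{0} --a--> {0, 3, 5}  [new]
{0} --b--> {0, 5}  [new]
{0, 3, 5} --a--> {0, 1, 2, 3, 4, 5}  [new]
{0, 3, 5} --b--> {0, 1, 2, 3, 4, 5}  [seen]
{0, 5} --a--> {0, 2, 3, 4, 5}  [new]
{0, 5} --b--> {0, 3, 4, 5}  [new]
{0, 1, 2, 3, 4, 5} --a--> {0, 1, 2, 3, 4, 5}  [seen]
{0, 1, 2, 3, 4, 5} --b--> {0, 1, 2, 3, 4, 5}  [seen]
{0, 2, 3, 4, 5} --a--> {0, 1, 2, 3, 4, 5}  [seen]
{0, 2, 3, 4, 5} --b--> {0, 1, 2, 3, 4, 5}  [seen]
{0, 3, 4, 5} --a--> {0, 1, 2, 3, 4, 5}  [seen]
{0, 3, 4, 5} --b--> {0, 1, 2, 3, 4, 5}  [seen]
Reachable DFA states: {0}, {0, 3, 5}, {0, 5}, {0, 1, 2, 3, 4, 5}, {0, 2, 3, 4, 5}, {0, 3, 4, 5}.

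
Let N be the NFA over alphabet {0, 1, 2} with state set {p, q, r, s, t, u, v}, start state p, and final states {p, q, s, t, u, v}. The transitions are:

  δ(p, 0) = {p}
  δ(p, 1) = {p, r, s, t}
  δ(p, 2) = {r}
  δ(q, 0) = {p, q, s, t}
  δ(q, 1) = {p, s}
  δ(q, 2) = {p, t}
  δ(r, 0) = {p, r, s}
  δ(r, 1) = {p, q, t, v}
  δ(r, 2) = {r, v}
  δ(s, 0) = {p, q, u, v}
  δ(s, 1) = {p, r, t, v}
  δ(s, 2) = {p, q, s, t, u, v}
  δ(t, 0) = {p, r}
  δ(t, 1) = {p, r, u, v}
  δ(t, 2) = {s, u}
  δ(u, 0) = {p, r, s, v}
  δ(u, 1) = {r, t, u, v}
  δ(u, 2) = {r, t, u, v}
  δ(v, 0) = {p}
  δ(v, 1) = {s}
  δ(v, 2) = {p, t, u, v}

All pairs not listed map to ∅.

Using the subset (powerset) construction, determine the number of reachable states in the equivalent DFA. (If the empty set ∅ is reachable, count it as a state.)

Start state of the DFA: {p}.
{p} --0--> {p}  [seen]
{p} --1--> {p, r, s, t}  [new]
{p} --2--> {r}  [new]
{p, r, s, t} --0--> {p, q, r, s, u, v}  [new]
{p, r, s, t} --1--> {p, q, r, s, t, u, v}  [new]
{p, r, s, t} --2--> {p, q, r, s, t, u, v}  [seen]
{r} --0--> {p, r, s}  [new]
{r} --1--> {p, q, t, v}  [new]
{r} --2--> {r, v}  [new]
{p, q, r, s, u, v} --0--> {p, q, r, s, t, u, v}  [seen]
{p, q, r, s, u, v} --1--> {p, q, r, s, t, u, v}  [seen]
{p, q, r, s, u, v} --2--> {p, q, r, s, t, u, v}  [seen]
{p, q, r, s, t, u, v} --0--> {p, q, r, s, t, u, v}  [seen]
{p, q, r, s, t, u, v} --1--> {p, q, r, s, t, u, v}  [seen]
{p, q, r, s, t, u, v} --2--> {p, q, r, s, t, u, v}  [seen]
{p, r, s} --0--> {p, q, r, s, u, v}  [seen]
{p, r, s} --1--> {p, q, r, s, t, v}  [new]
{p, r, s} --2--> {p, q, r, s, t, u, v}  [seen]
{p, q, t, v} --0--> {p, q, r, s, t}  [new]
{p, q, t, v} --1--> {p, r, s, t, u, v}  [new]
{p, q, t, v} --2--> {p, r, s, t, u, v}  [seen]
{r, v} --0--> {p, r, s}  [seen]
{r, v} --1--> {p, q, s, t, v}  [new]
{r, v} --2--> {p, r, t, u, v}  [new]
{p, q, r, s, t, v} --0--> {p, q, r, s, t, u, v}  [seen]
{p, q, r, s, t, v} --1--> {p, q, r, s, t, u, v}  [seen]
{p, q, r, s, t, v} --2--> {p, q, r, s, t, u, v}  [seen]
{p, q, r, s, t} --0--> {p, q, r, s, t, u, v}  [seen]
{p, q, r, s, t} --1--> {p, q, r, s, t, u, v}  [seen]
{p, q, r, s, t} --2--> {p, q, r, s, t, u, v}  [seen]
{p, r, s, t, u, v} --0--> {p, q, r, s, u, v}  [seen]
{p, r, s, t, u, v} --1--> {p, q, r, s, t, u, v}  [seen]
{p, r, s, t, u, v} --2--> {p, q, r, s, t, u, v}  [seen]
{p, q, s, t, v} --0--> {p, q, r, s, t, u, v}  [seen]
{p, q, s, t, v} --1--> {p, r, s, t, u, v}  [seen]
{p, q, s, t, v} --2--> {p, q, r, s, t, u, v}  [seen]
{p, r, t, u, v} --0--> {p, r, s, v}  [new]
{p, r, t, u, v} --1--> {p, q, r, s, t, u, v}  [seen]
{p, r, t, u, v} --2--> {p, r, s, t, u, v}  [seen]
{p, r, s, v} --0--> {p, q, r, s, u, v}  [seen]
{p, r, s, v} --1--> {p, q, r, s, t, v}  [seen]
{p, r, s, v} --2--> {p, q, r, s, t, u, v}  [seen]
Reachable DFA states: {p}, {p, r, s, t}, {r}, {p, q, r, s, u, v}, {p, q, r, s, t, u, v}, {p, r, s}, {p, q, t, v}, {r, v}, {p, q, r, s, t, v}, {p, q, r, s, t}, {p, r, s, t, u, v}, {p, q, s, t, v}, {p, r, t, u, v}, {p, r, s, v}.

14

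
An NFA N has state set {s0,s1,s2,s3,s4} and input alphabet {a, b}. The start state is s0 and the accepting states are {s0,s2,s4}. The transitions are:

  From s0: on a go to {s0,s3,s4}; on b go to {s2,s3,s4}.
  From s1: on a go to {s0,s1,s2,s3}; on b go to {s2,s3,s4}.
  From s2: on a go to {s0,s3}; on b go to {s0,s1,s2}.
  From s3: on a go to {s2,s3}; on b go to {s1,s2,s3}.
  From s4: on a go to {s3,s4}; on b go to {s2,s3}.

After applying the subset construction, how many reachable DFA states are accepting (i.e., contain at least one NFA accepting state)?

Start state of the DFA: {s0}.
{s0} --a--> {s0,s3,s4}  [new]
{s0} --b--> {s2,s3,s4}  [new]
{s0,s3,s4} --a--> {s0,s2,s3,s4}  [new]
{s0,s3,s4} --b--> {s1,s2,s3,s4}  [new]
{s2,s3,s4} --a--> {s0,s2,s3,s4}  [seen]
{s2,s3,s4} --b--> {s0,s1,s2,s3}  [new]
{s0,s2,s3,s4} --a--> {s0,s2,s3,s4}  [seen]
{s0,s2,s3,s4} --b--> {s0,s1,s2,s3,s4}  [new]
{s1,s2,s3,s4} --a--> {s0,s1,s2,s3,s4}  [seen]
{s1,s2,s3,s4} --b--> {s0,s1,s2,s3,s4}  [seen]
{s0,s1,s2,s3} --a--> {s0,s1,s2,s3,s4}  [seen]
{s0,s1,s2,s3} --b--> {s0,s1,s2,s3,s4}  [seen]
{s0,s1,s2,s3,s4} --a--> {s0,s1,s2,s3,s4}  [seen]
{s0,s1,s2,s3,s4} --b--> {s0,s1,s2,s3,s4}  [seen]
Reachable DFA states: {s0}, {s0,s3,s4}, {s2,s3,s4}, {s0,s2,s3,s4}, {s1,s2,s3,s4}, {s0,s1,s2,s3}, {s0,s1,s2,s3,s4}.
Accepting DFA states (contain an NFA accepting state): {s0}, {s0,s3,s4}, {s2,s3,s4}, {s0,s2,s3,s4}, {s1,s2,s3,s4}, {s0,s1,s2,s3}, {s0,s1,s2,s3,s4}.

7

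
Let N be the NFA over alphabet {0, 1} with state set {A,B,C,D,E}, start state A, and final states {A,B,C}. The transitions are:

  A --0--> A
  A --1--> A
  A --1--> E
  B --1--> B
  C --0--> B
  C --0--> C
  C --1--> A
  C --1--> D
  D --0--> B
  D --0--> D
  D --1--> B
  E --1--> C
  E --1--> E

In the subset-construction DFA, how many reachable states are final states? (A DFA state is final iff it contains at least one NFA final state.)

11

Start state of the DFA: {A}.
{A} --0--> {A}  [seen]
{A} --1--> {A,E}  [new]
{A,E} --0--> {A}  [seen]
{A,E} --1--> {A,C,E}  [new]
{A,C,E} --0--> {A,B,C}  [new]
{A,C,E} --1--> {A,C,D,E}  [new]
{A,B,C} --0--> {A,B,C}  [seen]
{A,B,C} --1--> {A,B,D,E}  [new]
{A,C,D,E} --0--> {A,B,C,D}  [new]
{A,C,D,E} --1--> {A,B,C,D,E}  [new]
{A,B,D,E} --0--> {A,B,D}  [new]
{A,B,D,E} --1--> {A,B,C,E}  [new]
{A,B,C,D} --0--> {A,B,C,D}  [seen]
{A,B,C,D} --1--> {A,B,D,E}  [seen]
{A,B,C,D,E} --0--> {A,B,C,D}  [seen]
{A,B,C,D,E} --1--> {A,B,C,D,E}  [seen]
{A,B,D} --0--> {A,B,D}  [seen]
{A,B,D} --1--> {A,B,E}  [new]
{A,B,C,E} --0--> {A,B,C}  [seen]
{A,B,C,E} --1--> {A,B,C,D,E}  [seen]
{A,B,E} --0--> {A}  [seen]
{A,B,E} --1--> {A,B,C,E}  [seen]
Reachable DFA states: {A}, {A,E}, {A,C,E}, {A,B,C}, {A,C,D,E}, {A,B,D,E}, {A,B,C,D}, {A,B,C,D,E}, {A,B,D}, {A,B,C,E}, {A,B,E}.
Accepting DFA states (contain an NFA accepting state): {A}, {A,E}, {A,C,E}, {A,B,C}, {A,C,D,E}, {A,B,D,E}, {A,B,C,D}, {A,B,C,D,E}, {A,B,D}, {A,B,C,E}, {A,B,E}.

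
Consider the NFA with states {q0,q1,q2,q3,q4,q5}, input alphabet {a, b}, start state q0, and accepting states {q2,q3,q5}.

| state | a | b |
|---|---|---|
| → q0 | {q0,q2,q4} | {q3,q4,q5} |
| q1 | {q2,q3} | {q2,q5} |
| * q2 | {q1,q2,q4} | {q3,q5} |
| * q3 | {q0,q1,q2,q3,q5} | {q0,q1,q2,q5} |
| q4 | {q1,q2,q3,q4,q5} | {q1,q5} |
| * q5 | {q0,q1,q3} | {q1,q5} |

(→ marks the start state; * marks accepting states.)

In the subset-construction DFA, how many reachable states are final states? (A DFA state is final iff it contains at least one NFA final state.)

Start state of the DFA: {q0}.
{q0} --a--> {q0,q2,q4}  [new]
{q0} --b--> {q3,q4,q5}  [new]
{q0,q2,q4} --a--> {q0,q1,q2,q3,q4,q5}  [new]
{q0,q2,q4} --b--> {q1,q3,q4,q5}  [new]
{q3,q4,q5} --a--> {q0,q1,q2,q3,q4,q5}  [seen]
{q3,q4,q5} --b--> {q0,q1,q2,q5}  [new]
{q0,q1,q2,q3,q4,q5} --a--> {q0,q1,q2,q3,q4,q5}  [seen]
{q0,q1,q2,q3,q4,q5} --b--> {q0,q1,q2,q3,q4,q5}  [seen]
{q1,q3,q4,q5} --a--> {q0,q1,q2,q3,q4,q5}  [seen]
{q1,q3,q4,q5} --b--> {q0,q1,q2,q5}  [seen]
{q0,q1,q2,q5} --a--> {q0,q1,q2,q3,q4}  [new]
{q0,q1,q2,q5} --b--> {q1,q2,q3,q4,q5}  [new]
{q0,q1,q2,q3,q4} --a--> {q0,q1,q2,q3,q4,q5}  [seen]
{q0,q1,q2,q3,q4} --b--> {q0,q1,q2,q3,q4,q5}  [seen]
{q1,q2,q3,q4,q5} --a--> {q0,q1,q2,q3,q4,q5}  [seen]
{q1,q2,q3,q4,q5} --b--> {q0,q1,q2,q3,q5}  [new]
{q0,q1,q2,q3,q5} --a--> {q0,q1,q2,q3,q4,q5}  [seen]
{q0,q1,q2,q3,q5} --b--> {q0,q1,q2,q3,q4,q5}  [seen]
Reachable DFA states: {q0}, {q0,q2,q4}, {q3,q4,q5}, {q0,q1,q2,q3,q4,q5}, {q1,q3,q4,q5}, {q0,q1,q2,q5}, {q0,q1,q2,q3,q4}, {q1,q2,q3,q4,q5}, {q0,q1,q2,q3,q5}.
Accepting DFA states (contain an NFA accepting state): {q0,q2,q4}, {q3,q4,q5}, {q0,q1,q2,q3,q4,q5}, {q1,q3,q4,q5}, {q0,q1,q2,q5}, {q0,q1,q2,q3,q4}, {q1,q2,q3,q4,q5}, {q0,q1,q2,q3,q5}.

8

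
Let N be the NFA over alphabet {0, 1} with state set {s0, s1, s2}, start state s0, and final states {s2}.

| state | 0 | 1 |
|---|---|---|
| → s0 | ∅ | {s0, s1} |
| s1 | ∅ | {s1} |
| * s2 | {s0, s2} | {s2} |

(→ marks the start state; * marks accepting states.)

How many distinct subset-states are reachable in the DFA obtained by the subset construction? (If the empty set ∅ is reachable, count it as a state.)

Start state of the DFA: {s0}.
{s0} --0--> ∅  [new]
{s0} --1--> {s0, s1}  [new]
∅ --0--> ∅  [seen]
∅ --1--> ∅  [seen]
{s0, s1} --0--> ∅  [seen]
{s0, s1} --1--> {s0, s1}  [seen]
Reachable DFA states: {s0}, ∅, {s0, s1}.

3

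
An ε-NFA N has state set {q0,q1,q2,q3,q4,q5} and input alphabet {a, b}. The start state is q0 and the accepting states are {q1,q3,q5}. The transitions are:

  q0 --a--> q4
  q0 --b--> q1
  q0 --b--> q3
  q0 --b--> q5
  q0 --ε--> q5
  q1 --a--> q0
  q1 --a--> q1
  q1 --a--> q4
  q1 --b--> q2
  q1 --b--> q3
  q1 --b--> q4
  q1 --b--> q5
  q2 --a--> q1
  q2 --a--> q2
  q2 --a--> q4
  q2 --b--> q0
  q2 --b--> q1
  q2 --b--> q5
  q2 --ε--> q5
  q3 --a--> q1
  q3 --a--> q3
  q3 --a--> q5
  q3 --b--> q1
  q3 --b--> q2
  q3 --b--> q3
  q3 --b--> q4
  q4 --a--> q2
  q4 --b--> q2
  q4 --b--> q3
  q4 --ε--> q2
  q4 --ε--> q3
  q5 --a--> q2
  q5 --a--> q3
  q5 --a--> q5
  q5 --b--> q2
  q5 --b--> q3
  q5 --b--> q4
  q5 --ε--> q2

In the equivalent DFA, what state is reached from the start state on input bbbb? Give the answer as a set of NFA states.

{q0,q1,q2,q3,q4,q5}

Start: {q0,q2,q5}.
δ(q0,b) = {q1,q3,q5}; δ(q2,b) = {q0,q1,q5}; δ(q5,b) = {q2,q3,q4}.
Union: {q0,q1,q2,q3,q4,q5}.
After b: {q0,q1,q2,q3,q4,q5}.
δ(q0,b) = {q1,q3,q5}; δ(q1,b) = {q2,q3,q4,q5}; δ(q2,b) = {q0,q1,q5}; δ(q3,b) = {q1,q2,q3,q4}; δ(q4,b) = {q2,q3}; δ(q5,b) = {q2,q3,q4}.
Union: {q0,q1,q2,q3,q4,q5}.
After b: {q0,q1,q2,q3,q4,q5}.
δ(q0,b) = {q1,q3,q5}; δ(q1,b) = {q2,q3,q4,q5}; δ(q2,b) = {q0,q1,q5}; δ(q3,b) = {q1,q2,q3,q4}; δ(q4,b) = {q2,q3}; δ(q5,b) = {q2,q3,q4}.
Union: {q0,q1,q2,q3,q4,q5}.
After b: {q0,q1,q2,q3,q4,q5}.
δ(q0,b) = {q1,q3,q5}; δ(q1,b) = {q2,q3,q4,q5}; δ(q2,b) = {q0,q1,q5}; δ(q3,b) = {q1,q2,q3,q4}; δ(q4,b) = {q2,q3}; δ(q5,b) = {q2,q3,q4}.
Union: {q0,q1,q2,q3,q4,q5}.
After b: {q0,q1,q2,q3,q4,q5}.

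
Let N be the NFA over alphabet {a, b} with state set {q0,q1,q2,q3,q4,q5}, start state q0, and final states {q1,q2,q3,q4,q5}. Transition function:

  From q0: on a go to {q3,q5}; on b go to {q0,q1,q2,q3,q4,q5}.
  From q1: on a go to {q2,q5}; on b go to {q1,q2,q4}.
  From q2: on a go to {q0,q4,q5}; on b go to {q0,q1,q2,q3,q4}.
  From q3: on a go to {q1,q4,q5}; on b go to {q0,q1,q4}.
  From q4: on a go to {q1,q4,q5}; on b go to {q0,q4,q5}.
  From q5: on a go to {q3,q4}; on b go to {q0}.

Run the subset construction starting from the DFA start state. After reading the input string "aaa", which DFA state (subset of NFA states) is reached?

Start: {q0}.
δ(q0,a) = {q3,q5}.
Union: {q3,q5}.
After a: {q3,q5}.
δ(q3,a) = {q1,q4,q5}; δ(q5,a) = {q3,q4}.
Union: {q1,q3,q4,q5}.
After a: {q1,q3,q4,q5}.
δ(q1,a) = {q2,q5}; δ(q3,a) = {q1,q4,q5}; δ(q4,a) = {q1,q4,q5}; δ(q5,a) = {q3,q4}.
Union: {q1,q2,q3,q4,q5}.
After a: {q1,q2,q3,q4,q5}.

{q1,q2,q3,q4,q5}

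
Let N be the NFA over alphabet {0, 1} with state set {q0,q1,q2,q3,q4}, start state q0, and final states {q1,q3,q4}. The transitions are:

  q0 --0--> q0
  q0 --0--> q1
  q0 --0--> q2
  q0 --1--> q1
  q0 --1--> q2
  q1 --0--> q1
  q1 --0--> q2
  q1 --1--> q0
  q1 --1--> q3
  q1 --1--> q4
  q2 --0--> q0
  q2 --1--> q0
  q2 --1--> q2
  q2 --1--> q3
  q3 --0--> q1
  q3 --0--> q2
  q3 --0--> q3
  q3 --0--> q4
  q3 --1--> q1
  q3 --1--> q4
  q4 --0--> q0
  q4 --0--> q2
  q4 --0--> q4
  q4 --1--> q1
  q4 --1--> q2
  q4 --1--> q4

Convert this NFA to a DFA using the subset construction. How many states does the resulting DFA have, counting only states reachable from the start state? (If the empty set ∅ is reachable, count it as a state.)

Start state of the DFA: {q0}.
{q0} --0--> {q0,q1,q2}  [new]
{q0} --1--> {q1,q2}  [new]
{q0,q1,q2} --0--> {q0,q1,q2}  [seen]
{q0,q1,q2} --1--> {q0,q1,q2,q3,q4}  [new]
{q1,q2} --0--> {q0,q1,q2}  [seen]
{q1,q2} --1--> {q0,q2,q3,q4}  [new]
{q0,q1,q2,q3,q4} --0--> {q0,q1,q2,q3,q4}  [seen]
{q0,q1,q2,q3,q4} --1--> {q0,q1,q2,q3,q4}  [seen]
{q0,q2,q3,q4} --0--> {q0,q1,q2,q3,q4}  [seen]
{q0,q2,q3,q4} --1--> {q0,q1,q2,q3,q4}  [seen]
Reachable DFA states: {q0}, {q0,q1,q2}, {q1,q2}, {q0,q1,q2,q3,q4}, {q0,q2,q3,q4}.

5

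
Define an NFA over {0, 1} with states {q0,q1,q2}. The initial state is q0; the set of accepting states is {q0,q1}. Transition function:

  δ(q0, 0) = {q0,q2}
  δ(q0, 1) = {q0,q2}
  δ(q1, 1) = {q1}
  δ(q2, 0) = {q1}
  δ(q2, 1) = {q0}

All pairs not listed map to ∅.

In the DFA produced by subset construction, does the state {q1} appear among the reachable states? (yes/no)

Start state of the DFA: {q0}.
{q0} --0--> {q0,q2}  [new]
{q0} --1--> {q0,q2}  [seen]
{q0,q2} --0--> {q0,q1,q2}  [new]
{q0,q2} --1--> {q0,q2}  [seen]
{q0,q1,q2} --0--> {q0,q1,q2}  [seen]
{q0,q1,q2} --1--> {q0,q1,q2}  [seen]
Reachable DFA states: {q0}, {q0,q2}, {q0,q1,q2}.
{q1} is not among them.

no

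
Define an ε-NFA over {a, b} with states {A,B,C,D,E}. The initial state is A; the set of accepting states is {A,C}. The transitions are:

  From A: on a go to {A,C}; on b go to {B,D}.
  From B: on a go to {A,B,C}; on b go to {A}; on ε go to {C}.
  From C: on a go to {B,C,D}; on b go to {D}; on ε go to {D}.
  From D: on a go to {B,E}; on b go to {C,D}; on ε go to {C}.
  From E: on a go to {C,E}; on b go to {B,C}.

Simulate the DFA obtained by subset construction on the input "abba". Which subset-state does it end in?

Start: {A}.
δ(A,a) = {A,C}.
Union: {A,C}.
ε-closure gives {A,C,D}.
After a: {A,C,D}.
δ(A,b) = {B,D}; δ(C,b) = {D}; δ(D,b) = {C,D}.
Union: {B,C,D}.
After b: {B,C,D}.
δ(B,b) = {A}; δ(C,b) = {D}; δ(D,b) = {C,D}.
Union: {A,C,D}.
After b: {A,C,D}.
δ(A,a) = {A,C}; δ(C,a) = {B,C,D}; δ(D,a) = {B,E}.
Union: {A,B,C,D,E}.
After a: {A,B,C,D,E}.

{A,B,C,D,E}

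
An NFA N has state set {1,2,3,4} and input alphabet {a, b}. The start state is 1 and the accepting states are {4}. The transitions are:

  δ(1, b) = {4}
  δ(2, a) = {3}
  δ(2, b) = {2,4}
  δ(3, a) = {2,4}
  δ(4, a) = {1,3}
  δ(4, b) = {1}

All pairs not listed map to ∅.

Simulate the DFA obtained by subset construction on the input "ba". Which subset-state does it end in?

{1,3}

Start: {1}.
δ(1,b) = {4}.
Union: {4}.
After b: {4}.
δ(4,a) = {1,3}.
Union: {1,3}.
After a: {1,3}.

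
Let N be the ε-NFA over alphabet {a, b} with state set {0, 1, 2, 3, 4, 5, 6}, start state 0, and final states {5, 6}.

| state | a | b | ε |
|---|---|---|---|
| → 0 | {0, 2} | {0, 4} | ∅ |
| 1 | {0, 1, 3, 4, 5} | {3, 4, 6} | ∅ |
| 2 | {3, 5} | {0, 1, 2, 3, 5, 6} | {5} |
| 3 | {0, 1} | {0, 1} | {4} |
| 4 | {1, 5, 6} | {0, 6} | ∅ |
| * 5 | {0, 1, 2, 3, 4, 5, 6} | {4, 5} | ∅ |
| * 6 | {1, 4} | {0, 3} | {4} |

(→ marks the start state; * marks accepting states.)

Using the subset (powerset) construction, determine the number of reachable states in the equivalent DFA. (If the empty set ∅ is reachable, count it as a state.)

8

Start state of the DFA: {0} (ε-closure of the NFA start).
{0} --a--> {0, 2, 5}  [new]
{0} --b--> {0, 4}  [new]
{0, 2, 5} --a--> {0, 1, 2, 3, 4, 5, 6}  [new]
{0, 2, 5} --b--> {0, 1, 2, 3, 4, 5, 6}  [seen]
{0, 4} --a--> {0, 1, 2, 4, 5, 6}  [new]
{0, 4} --b--> {0, 4, 6}  [new]
{0, 1, 2, 3, 4, 5, 6} --a--> {0, 1, 2, 3, 4, 5, 6}  [seen]
{0, 1, 2, 3, 4, 5, 6} --b--> {0, 1, 2, 3, 4, 5, 6}  [seen]
{0, 1, 2, 4, 5, 6} --a--> {0, 1, 2, 3, 4, 5, 6}  [seen]
{0, 1, 2, 4, 5, 6} --b--> {0, 1, 2, 3, 4, 5, 6}  [seen]
{0, 4, 6} --a--> {0, 1, 2, 4, 5, 6}  [seen]
{0, 4, 6} --b--> {0, 3, 4, 6}  [new]
{0, 3, 4, 6} --a--> {0, 1, 2, 4, 5, 6}  [seen]
{0, 3, 4, 6} --b--> {0, 1, 3, 4, 6}  [new]
{0, 1, 3, 4, 6} --a--> {0, 1, 2, 3, 4, 5, 6}  [seen]
{0, 1, 3, 4, 6} --b--> {0, 1, 3, 4, 6}  [seen]
Reachable DFA states: {0}, {0, 2, 5}, {0, 4}, {0, 1, 2, 3, 4, 5, 6}, {0, 1, 2, 4, 5, 6}, {0, 4, 6}, {0, 3, 4, 6}, {0, 1, 3, 4, 6}.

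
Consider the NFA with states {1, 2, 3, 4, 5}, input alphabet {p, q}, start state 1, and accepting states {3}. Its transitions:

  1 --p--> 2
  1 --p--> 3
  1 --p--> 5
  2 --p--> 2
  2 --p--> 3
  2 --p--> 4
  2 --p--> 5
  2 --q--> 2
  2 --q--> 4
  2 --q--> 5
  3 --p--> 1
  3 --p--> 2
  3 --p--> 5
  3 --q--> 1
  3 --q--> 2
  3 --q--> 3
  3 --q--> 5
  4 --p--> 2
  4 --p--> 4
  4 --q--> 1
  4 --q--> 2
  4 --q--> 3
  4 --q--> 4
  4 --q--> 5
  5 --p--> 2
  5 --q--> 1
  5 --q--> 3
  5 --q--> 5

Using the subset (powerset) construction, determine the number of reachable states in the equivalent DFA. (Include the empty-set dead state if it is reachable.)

Start state of the DFA: {1}.
{1} --p--> {2, 3, 5}  [new]
{1} --q--> ∅  [new]
{2, 3, 5} --p--> {1, 2, 3, 4, 5}  [new]
{2, 3, 5} --q--> {1, 2, 3, 4, 5}  [seen]
∅ --p--> ∅  [seen]
∅ --q--> ∅  [seen]
{1, 2, 3, 4, 5} --p--> {1, 2, 3, 4, 5}  [seen]
{1, 2, 3, 4, 5} --q--> {1, 2, 3, 4, 5}  [seen]
Reachable DFA states: {1}, {2, 3, 5}, ∅, {1, 2, 3, 4, 5}.

4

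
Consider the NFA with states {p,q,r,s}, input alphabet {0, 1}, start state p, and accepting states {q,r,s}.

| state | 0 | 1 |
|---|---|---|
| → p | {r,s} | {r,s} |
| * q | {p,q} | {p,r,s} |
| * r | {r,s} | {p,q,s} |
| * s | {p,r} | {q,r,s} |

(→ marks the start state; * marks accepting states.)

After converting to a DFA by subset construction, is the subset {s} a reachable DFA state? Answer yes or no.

Start state of the DFA: {p}.
{p} --0--> {r,s}  [new]
{p} --1--> {r,s}  [seen]
{r,s} --0--> {p,r,s}  [new]
{r,s} --1--> {p,q,r,s}  [new]
{p,r,s} --0--> {p,r,s}  [seen]
{p,r,s} --1--> {p,q,r,s}  [seen]
{p,q,r,s} --0--> {p,q,r,s}  [seen]
{p,q,r,s} --1--> {p,q,r,s}  [seen]
Reachable DFA states: {p}, {r,s}, {p,r,s}, {p,q,r,s}.
{s} is not among them.

no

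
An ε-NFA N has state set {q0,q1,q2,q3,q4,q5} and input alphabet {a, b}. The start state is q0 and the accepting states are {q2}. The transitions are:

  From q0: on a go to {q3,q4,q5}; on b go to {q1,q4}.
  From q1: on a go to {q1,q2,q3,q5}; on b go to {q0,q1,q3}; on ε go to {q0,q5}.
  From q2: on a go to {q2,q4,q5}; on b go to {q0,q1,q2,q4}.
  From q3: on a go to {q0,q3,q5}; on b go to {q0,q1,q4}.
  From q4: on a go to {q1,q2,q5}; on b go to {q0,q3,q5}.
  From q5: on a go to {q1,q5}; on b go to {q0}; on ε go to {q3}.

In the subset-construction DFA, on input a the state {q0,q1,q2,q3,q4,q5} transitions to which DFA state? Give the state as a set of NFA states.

{q0,q1,q2,q3,q4,q5}

δ(q0,a) = {q3,q4,q5}; δ(q1,a) = {q1,q2,q3,q5}; δ(q2,a) = {q2,q4,q5}; δ(q3,a) = {q0,q3,q5}; δ(q4,a) = {q1,q2,q5}; δ(q5,a) = {q1,q5}.
Union: {q0,q1,q2,q3,q4,q5}.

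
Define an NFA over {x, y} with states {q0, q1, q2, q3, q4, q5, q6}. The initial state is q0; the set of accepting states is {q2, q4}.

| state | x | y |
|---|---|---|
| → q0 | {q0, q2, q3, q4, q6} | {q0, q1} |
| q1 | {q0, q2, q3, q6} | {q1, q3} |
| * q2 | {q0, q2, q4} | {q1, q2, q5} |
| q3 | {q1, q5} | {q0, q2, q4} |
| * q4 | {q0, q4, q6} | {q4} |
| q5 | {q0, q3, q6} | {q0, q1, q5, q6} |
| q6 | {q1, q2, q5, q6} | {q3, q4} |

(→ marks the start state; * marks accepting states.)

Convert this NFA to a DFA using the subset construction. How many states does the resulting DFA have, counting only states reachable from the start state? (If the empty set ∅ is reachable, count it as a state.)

7

Start state of the DFA: {q0}.
{q0} --x--> {q0, q2, q3, q4, q6}  [new]
{q0} --y--> {q0, q1}  [new]
{q0, q2, q3, q4, q6} --x--> {q0, q1, q2, q3, q4, q5, q6}  [new]
{q0, q2, q3, q4, q6} --y--> {q0, q1, q2, q3, q4, q5}  [new]
{q0, q1} --x--> {q0, q2, q3, q4, q6}  [seen]
{q0, q1} --y--> {q0, q1, q3}  [new]
{q0, q1, q2, q3, q4, q5, q6} --x--> {q0, q1, q2, q3, q4, q5, q6}  [seen]
{q0, q1, q2, q3, q4, q5, q6} --y--> {q0, q1, q2, q3, q4, q5, q6}  [seen]
{q0, q1, q2, q3, q4, q5} --x--> {q0, q1, q2, q3, q4, q5, q6}  [seen]
{q0, q1, q2, q3, q4, q5} --y--> {q0, q1, q2, q3, q4, q5, q6}  [seen]
{q0, q1, q3} --x--> {q0, q1, q2, q3, q4, q5, q6}  [seen]
{q0, q1, q3} --y--> {q0, q1, q2, q3, q4}  [new]
{q0, q1, q2, q3, q4} --x--> {q0, q1, q2, q3, q4, q5, q6}  [seen]
{q0, q1, q2, q3, q4} --y--> {q0, q1, q2, q3, q4, q5}  [seen]
Reachable DFA states: {q0}, {q0, q2, q3, q4, q6}, {q0, q1}, {q0, q1, q2, q3, q4, q5, q6}, {q0, q1, q2, q3, q4, q5}, {q0, q1, q3}, {q0, q1, q2, q3, q4}.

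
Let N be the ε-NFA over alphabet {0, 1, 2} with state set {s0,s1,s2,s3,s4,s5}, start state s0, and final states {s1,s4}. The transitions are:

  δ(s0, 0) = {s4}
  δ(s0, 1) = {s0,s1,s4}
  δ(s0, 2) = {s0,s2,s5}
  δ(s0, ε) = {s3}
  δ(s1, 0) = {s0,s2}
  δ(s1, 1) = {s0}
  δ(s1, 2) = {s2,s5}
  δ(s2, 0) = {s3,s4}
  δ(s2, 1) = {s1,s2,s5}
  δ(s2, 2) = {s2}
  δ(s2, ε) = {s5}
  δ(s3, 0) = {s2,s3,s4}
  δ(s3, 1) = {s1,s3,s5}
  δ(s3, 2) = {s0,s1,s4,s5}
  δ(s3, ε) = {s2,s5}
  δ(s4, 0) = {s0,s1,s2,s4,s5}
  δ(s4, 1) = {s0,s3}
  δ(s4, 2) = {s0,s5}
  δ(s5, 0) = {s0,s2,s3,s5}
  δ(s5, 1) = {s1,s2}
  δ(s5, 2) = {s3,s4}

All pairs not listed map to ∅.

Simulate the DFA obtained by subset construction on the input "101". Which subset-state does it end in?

Start: {s0,s2,s3,s5}.
δ(s0,1) = {s0,s1,s4}; δ(s2,1) = {s1,s2,s5}; δ(s3,1) = {s1,s3,s5}; δ(s5,1) = {s1,s2}.
Union: {s0,s1,s2,s3,s4,s5}.
After 1: {s0,s1,s2,s3,s4,s5}.
δ(s0,0) = {s4}; δ(s1,0) = {s0,s2}; δ(s2,0) = {s3,s4}; δ(s3,0) = {s2,s3,s4}; δ(s4,0) = {s0,s1,s2,s4,s5}; δ(s5,0) = {s0,s2,s3,s5}.
Union: {s0,s1,s2,s3,s4,s5}.
After 0: {s0,s1,s2,s3,s4,s5}.
δ(s0,1) = {s0,s1,s4}; δ(s1,1) = {s0}; δ(s2,1) = {s1,s2,s5}; δ(s3,1) = {s1,s3,s5}; δ(s4,1) = {s0,s3}; δ(s5,1) = {s1,s2}.
Union: {s0,s1,s2,s3,s4,s5}.
After 1: {s0,s1,s2,s3,s4,s5}.

{s0,s1,s2,s3,s4,s5}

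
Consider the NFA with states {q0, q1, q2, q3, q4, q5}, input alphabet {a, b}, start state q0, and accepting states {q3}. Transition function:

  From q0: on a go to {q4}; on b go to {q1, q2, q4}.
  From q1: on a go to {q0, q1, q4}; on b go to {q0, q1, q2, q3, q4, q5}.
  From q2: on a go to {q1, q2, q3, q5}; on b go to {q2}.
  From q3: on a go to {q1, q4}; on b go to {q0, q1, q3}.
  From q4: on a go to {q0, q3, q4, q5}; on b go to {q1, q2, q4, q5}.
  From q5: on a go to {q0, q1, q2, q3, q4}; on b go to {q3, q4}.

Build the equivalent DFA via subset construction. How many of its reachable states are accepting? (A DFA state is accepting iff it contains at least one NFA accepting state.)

Start state of the DFA: {q0}.
{q0} --a--> {q4}  [new]
{q0} --b--> {q1, q2, q4}  [new]
{q4} --a--> {q0, q3, q4, q5}  [new]
{q4} --b--> {q1, q2, q4, q5}  [new]
{q1, q2, q4} --a--> {q0, q1, q2, q3, q4, q5}  [new]
{q1, q2, q4} --b--> {q0, q1, q2, q3, q4, q5}  [seen]
{q0, q3, q4, q5} --a--> {q0, q1, q2, q3, q4, q5}  [seen]
{q0, q3, q4, q5} --b--> {q0, q1, q2, q3, q4, q5}  [seen]
{q1, q2, q4, q5} --a--> {q0, q1, q2, q3, q4, q5}  [seen]
{q1, q2, q4, q5} --b--> {q0, q1, q2, q3, q4, q5}  [seen]
{q0, q1, q2, q3, q4, q5} --a--> {q0, q1, q2, q3, q4, q5}  [seen]
{q0, q1, q2, q3, q4, q5} --b--> {q0, q1, q2, q3, q4, q5}  [seen]
Reachable DFA states: {q0}, {q4}, {q1, q2, q4}, {q0, q3, q4, q5}, {q1, q2, q4, q5}, {q0, q1, q2, q3, q4, q5}.
Accepting DFA states (contain an NFA accepting state): {q0, q3, q4, q5}, {q0, q1, q2, q3, q4, q5}.

2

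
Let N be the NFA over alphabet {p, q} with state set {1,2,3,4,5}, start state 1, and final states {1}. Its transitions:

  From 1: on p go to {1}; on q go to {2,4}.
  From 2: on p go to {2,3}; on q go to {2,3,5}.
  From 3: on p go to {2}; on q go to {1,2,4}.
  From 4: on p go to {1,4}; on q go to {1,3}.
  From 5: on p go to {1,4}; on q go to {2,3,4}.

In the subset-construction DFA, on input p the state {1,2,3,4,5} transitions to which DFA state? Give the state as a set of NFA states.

δ(1,p) = {1}; δ(2,p) = {2,3}; δ(3,p) = {2}; δ(4,p) = {1,4}; δ(5,p) = {1,4}.
Union: {1,2,3,4}.

{1,2,3,4}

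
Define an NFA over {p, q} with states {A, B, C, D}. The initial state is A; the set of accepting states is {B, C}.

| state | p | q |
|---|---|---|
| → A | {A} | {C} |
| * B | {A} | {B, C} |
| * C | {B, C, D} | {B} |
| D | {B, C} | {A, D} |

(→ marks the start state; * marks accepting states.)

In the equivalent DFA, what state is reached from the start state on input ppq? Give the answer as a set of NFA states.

{C}

Start: {A}.
δ(A,p) = {A}.
Union: {A}.
After p: {A}.
δ(A,p) = {A}.
Union: {A}.
After p: {A}.
δ(A,q) = {C}.
Union: {C}.
After q: {C}.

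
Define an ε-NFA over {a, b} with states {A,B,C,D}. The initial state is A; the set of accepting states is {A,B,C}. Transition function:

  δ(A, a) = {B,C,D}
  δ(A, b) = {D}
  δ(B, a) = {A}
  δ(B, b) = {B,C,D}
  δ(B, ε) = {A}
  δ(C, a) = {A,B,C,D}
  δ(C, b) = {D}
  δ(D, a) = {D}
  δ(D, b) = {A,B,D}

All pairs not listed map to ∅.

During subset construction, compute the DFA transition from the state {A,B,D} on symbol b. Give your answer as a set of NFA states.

{A,B,C,D}

δ(A,b) = {D}; δ(B,b) = {B,C,D}; δ(D,b) = {A,B,D}.
Union: {A,B,C,D}.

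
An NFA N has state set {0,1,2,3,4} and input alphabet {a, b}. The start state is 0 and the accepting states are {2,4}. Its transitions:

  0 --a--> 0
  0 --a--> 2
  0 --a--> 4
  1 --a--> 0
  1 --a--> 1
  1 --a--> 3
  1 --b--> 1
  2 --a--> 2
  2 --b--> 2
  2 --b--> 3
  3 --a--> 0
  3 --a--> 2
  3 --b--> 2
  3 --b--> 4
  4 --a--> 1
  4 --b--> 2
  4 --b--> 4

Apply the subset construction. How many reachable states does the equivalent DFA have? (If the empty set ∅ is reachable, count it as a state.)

10

Start state of the DFA: {0}.
{0} --a--> {0,2,4}  [new]
{0} --b--> ∅  [new]
{0,2,4} --a--> {0,1,2,4}  [new]
{0,2,4} --b--> {2,3,4}  [new]
∅ --a--> ∅  [seen]
∅ --b--> ∅  [seen]
{0,1,2,4} --a--> {0,1,2,3,4}  [new]
{0,1,2,4} --b--> {1,2,3,4}  [new]
{2,3,4} --a--> {0,1,2}  [new]
{2,3,4} --b--> {2,3,4}  [seen]
{0,1,2,3,4} --a--> {0,1,2,3,4}  [seen]
{0,1,2,3,4} --b--> {1,2,3,4}  [seen]
{1,2,3,4} --a--> {0,1,2,3}  [new]
{1,2,3,4} --b--> {1,2,3,4}  [seen]
{0,1,2} --a--> {0,1,2,3,4}  [seen]
{0,1,2} --b--> {1,2,3}  [new]
{0,1,2,3} --a--> {0,1,2,3,4}  [seen]
{0,1,2,3} --b--> {1,2,3,4}  [seen]
{1,2,3} --a--> {0,1,2,3}  [seen]
{1,2,3} --b--> {1,2,3,4}  [seen]
Reachable DFA states: {0}, {0,2,4}, ∅, {0,1,2,4}, {2,3,4}, {0,1,2,3,4}, {1,2,3,4}, {0,1,2}, {0,1,2,3}, {1,2,3}.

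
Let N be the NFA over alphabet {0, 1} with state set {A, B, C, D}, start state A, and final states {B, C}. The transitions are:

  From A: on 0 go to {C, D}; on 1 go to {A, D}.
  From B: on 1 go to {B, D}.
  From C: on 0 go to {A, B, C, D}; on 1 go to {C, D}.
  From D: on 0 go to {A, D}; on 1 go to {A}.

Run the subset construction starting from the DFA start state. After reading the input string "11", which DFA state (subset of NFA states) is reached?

Start: {A}.
δ(A,1) = {A, D}.
Union: {A, D}.
After 1: {A, D}.
δ(A,1) = {A, D}; δ(D,1) = {A}.
Union: {A, D}.
After 1: {A, D}.

{A, D}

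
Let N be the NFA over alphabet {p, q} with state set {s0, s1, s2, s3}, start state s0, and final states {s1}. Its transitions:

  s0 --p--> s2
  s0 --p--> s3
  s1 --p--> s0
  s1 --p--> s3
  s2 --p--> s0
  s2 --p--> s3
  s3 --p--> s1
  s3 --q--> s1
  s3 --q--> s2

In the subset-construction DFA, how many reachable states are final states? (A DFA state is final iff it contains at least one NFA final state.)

4

Start state of the DFA: {s0}.
{s0} --p--> {s2, s3}  [new]
{s0} --q--> ∅  [new]
{s2, s3} --p--> {s0, s1, s3}  [new]
{s2, s3} --q--> {s1, s2}  [new]
∅ --p--> ∅  [seen]
∅ --q--> ∅  [seen]
{s0, s1, s3} --p--> {s0, s1, s2, s3}  [new]
{s0, s1, s3} --q--> {s1, s2}  [seen]
{s1, s2} --p--> {s0, s3}  [new]
{s1, s2} --q--> ∅  [seen]
{s0, s1, s2, s3} --p--> {s0, s1, s2, s3}  [seen]
{s0, s1, s2, s3} --q--> {s1, s2}  [seen]
{s0, s3} --p--> {s1, s2, s3}  [new]
{s0, s3} --q--> {s1, s2}  [seen]
{s1, s2, s3} --p--> {s0, s1, s3}  [seen]
{s1, s2, s3} --q--> {s1, s2}  [seen]
Reachable DFA states: {s0}, {s2, s3}, ∅, {s0, s1, s3}, {s1, s2}, {s0, s1, s2, s3}, {s0, s3}, {s1, s2, s3}.
Accepting DFA states (contain an NFA accepting state): {s0, s1, s3}, {s1, s2}, {s0, s1, s2, s3}, {s1, s2, s3}.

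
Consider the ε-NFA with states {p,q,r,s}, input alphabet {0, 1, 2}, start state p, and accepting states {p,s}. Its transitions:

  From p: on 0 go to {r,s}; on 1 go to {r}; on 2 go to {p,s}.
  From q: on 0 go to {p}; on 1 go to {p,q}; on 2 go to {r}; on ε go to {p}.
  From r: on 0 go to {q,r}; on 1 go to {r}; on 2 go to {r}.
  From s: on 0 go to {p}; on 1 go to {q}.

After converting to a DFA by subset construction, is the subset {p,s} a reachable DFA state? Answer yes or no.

yes

Start state of the DFA: {p} (ε-closure of the NFA start).
{p} --0--> {r,s}  [new]
{p} --1--> {r}  [new]
{p} --2--> {p,s}  [new]
{r,s} --0--> {p,q,r}  [new]
{r,s} --1--> {p,q,r}  [seen]
{r,s} --2--> {r}  [seen]
{r} --0--> {p,q,r}  [seen]
{r} --1--> {r}  [seen]
{r} --2--> {r}  [seen]
{p,s} --0--> {p,r,s}  [new]
{p,s} --1--> {p,q,r}  [seen]
{p,s} --2--> {p,s}  [seen]
{p,q,r} --0--> {p,q,r,s}  [new]
{p,q,r} --1--> {p,q,r}  [seen]
{p,q,r} --2--> {p,r,s}  [seen]
{p,r,s} --0--> {p,q,r,s}  [seen]
{p,r,s} --1--> {p,q,r}  [seen]
{p,r,s} --2--> {p,r,s}  [seen]
{p,q,r,s} --0--> {p,q,r,s}  [seen]
{p,q,r,s} --1--> {p,q,r}  [seen]
{p,q,r,s} --2--> {p,r,s}  [seen]
Reachable DFA states: {p}, {r,s}, {r}, {p,s}, {p,q,r}, {p,r,s}, {p,q,r,s}.
{p,s} is among them.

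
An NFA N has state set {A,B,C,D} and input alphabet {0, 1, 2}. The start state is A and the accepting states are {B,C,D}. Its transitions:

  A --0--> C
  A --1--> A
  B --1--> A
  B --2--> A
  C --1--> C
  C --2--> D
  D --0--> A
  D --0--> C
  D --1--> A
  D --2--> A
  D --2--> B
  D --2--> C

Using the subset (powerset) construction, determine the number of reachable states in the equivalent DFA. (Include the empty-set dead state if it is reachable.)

7

Start state of the DFA: {A}.
{A} --0--> {C}  [new]
{A} --1--> {A}  [seen]
{A} --2--> ∅  [new]
{C} --0--> ∅  [seen]
{C} --1--> {C}  [seen]
{C} --2--> {D}  [new]
∅ --0--> ∅  [seen]
∅ --1--> ∅  [seen]
∅ --2--> ∅  [seen]
{D} --0--> {A,C}  [new]
{D} --1--> {A}  [seen]
{D} --2--> {A,B,C}  [new]
{A,C} --0--> {C}  [seen]
{A,C} --1--> {A,C}  [seen]
{A,C} --2--> {D}  [seen]
{A,B,C} --0--> {C}  [seen]
{A,B,C} --1--> {A,C}  [seen]
{A,B,C} --2--> {A,D}  [new]
{A,D} --0--> {A,C}  [seen]
{A,D} --1--> {A}  [seen]
{A,D} --2--> {A,B,C}  [seen]
Reachable DFA states: {A}, {C}, ∅, {D}, {A,C}, {A,B,C}, {A,D}.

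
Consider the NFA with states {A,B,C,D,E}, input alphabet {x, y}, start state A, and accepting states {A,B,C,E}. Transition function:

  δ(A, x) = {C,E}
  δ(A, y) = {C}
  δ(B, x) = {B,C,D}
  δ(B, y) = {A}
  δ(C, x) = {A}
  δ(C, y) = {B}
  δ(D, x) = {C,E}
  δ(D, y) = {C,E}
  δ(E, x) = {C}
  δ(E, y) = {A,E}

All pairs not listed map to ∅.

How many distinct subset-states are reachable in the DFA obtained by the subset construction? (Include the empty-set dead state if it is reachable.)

14

Start state of the DFA: {A}.
{A} --x--> {C,E}  [new]
{A} --y--> {C}  [new]
{C,E} --x--> {A,C}  [new]
{C,E} --y--> {A,B,E}  [new]
{C} --x--> {A}  [seen]
{C} --y--> {B}  [new]
{A,C} --x--> {A,C,E}  [new]
{A,C} --y--> {B,C}  [new]
{A,B,E} --x--> {B,C,D,E}  [new]
{A,B,E} --y--> {A,C,E}  [seen]
{B} --x--> {B,C,D}  [new]
{B} --y--> {A}  [seen]
{A,C,E} --x--> {A,C,E}  [seen]
{A,C,E} --y--> {A,B,C,E}  [new]
{B,C} --x--> {A,B,C,D}  [new]
{B,C} --y--> {A,B}  [new]
{B,C,D,E} --x--> {A,B,C,D,E}  [new]
{B,C,D,E} --y--> {A,B,C,E}  [seen]
{B,C,D} --x--> {A,B,C,D,E}  [seen]
{B,C,D} --y--> {A,B,C,E}  [seen]
{A,B,C,E} --x--> {A,B,C,D,E}  [seen]
{A,B,C,E} --y--> {A,B,C,E}  [seen]
{A,B,C,D} --x--> {A,B,C,D,E}  [seen]
{A,B,C,D} --y--> {A,B,C,E}  [seen]
{A,B} --x--> {B,C,D,E}  [seen]
{A,B} --y--> {A,C}  [seen]
{A,B,C,D,E} --x--> {A,B,C,D,E}  [seen]
{A,B,C,D,E} --y--> {A,B,C,E}  [seen]
Reachable DFA states: {A}, {C,E}, {C}, {A,C}, {A,B,E}, {B}, {A,C,E}, {B,C}, {B,C,D,E}, {B,C,D}, {A,B,C,E}, {A,B,C,D}, {A,B}, {A,B,C,D,E}.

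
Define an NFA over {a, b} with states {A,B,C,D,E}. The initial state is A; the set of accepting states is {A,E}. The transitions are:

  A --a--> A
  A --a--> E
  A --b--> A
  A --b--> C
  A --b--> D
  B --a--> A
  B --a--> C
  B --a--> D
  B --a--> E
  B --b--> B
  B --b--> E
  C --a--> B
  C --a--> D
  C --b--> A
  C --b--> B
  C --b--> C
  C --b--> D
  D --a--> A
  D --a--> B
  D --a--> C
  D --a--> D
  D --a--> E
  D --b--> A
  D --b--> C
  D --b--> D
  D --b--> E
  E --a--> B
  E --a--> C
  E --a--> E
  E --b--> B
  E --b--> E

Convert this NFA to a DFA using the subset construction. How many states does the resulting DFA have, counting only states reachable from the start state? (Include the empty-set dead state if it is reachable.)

5

Start state of the DFA: {A}.
{A} --a--> {A,E}  [new]
{A} --b--> {A,C,D}  [new]
{A,E} --a--> {A,B,C,E}  [new]
{A,E} --b--> {A,B,C,D,E}  [new]
{A,C,D} --a--> {A,B,C,D,E}  [seen]
{A,C,D} --b--> {A,B,C,D,E}  [seen]
{A,B,C,E} --a--> {A,B,C,D,E}  [seen]
{A,B,C,E} --b--> {A,B,C,D,E}  [seen]
{A,B,C,D,E} --a--> {A,B,C,D,E}  [seen]
{A,B,C,D,E} --b--> {A,B,C,D,E}  [seen]
Reachable DFA states: {A}, {A,E}, {A,C,D}, {A,B,C,E}, {A,B,C,D,E}.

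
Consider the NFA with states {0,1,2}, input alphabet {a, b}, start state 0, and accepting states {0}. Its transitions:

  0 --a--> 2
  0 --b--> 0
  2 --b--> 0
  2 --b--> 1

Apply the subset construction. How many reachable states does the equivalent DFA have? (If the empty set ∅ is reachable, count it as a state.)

Start state of the DFA: {0}.
{0} --a--> {2}  [new]
{0} --b--> {0}  [seen]
{2} --a--> ∅  [new]
{2} --b--> {0,1}  [new]
∅ --a--> ∅  [seen]
∅ --b--> ∅  [seen]
{0,1} --a--> {2}  [seen]
{0,1} --b--> {0}  [seen]
Reachable DFA states: {0}, {2}, ∅, {0,1}.

4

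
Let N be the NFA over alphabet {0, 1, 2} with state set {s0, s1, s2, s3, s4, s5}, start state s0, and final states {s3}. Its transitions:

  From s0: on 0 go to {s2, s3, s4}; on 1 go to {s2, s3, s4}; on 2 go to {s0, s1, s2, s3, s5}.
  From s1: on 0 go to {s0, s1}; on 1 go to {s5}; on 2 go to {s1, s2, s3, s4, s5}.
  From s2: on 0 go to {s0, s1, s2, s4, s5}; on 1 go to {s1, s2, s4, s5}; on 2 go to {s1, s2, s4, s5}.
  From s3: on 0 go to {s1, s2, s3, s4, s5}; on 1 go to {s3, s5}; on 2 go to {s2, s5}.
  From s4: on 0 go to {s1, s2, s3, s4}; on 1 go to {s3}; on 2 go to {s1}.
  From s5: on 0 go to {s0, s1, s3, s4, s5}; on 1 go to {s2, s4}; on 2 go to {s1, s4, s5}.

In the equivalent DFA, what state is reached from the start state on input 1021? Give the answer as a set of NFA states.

Start: {s0}.
δ(s0,1) = {s2, s3, s4}.
Union: {s2, s3, s4}.
After 1: {s2, s3, s4}.
δ(s2,0) = {s0, s1, s2, s4, s5}; δ(s3,0) = {s1, s2, s3, s4, s5}; δ(s4,0) = {s1, s2, s3, s4}.
Union: {s0, s1, s2, s3, s4, s5}.
After 0: {s0, s1, s2, s3, s4, s5}.
δ(s0,2) = {s0, s1, s2, s3, s5}; δ(s1,2) = {s1, s2, s3, s4, s5}; δ(s2,2) = {s1, s2, s4, s5}; δ(s3,2) = {s2, s5}; δ(s4,2) = {s1}; δ(s5,2) = {s1, s4, s5}.
Union: {s0, s1, s2, s3, s4, s5}.
After 2: {s0, s1, s2, s3, s4, s5}.
δ(s0,1) = {s2, s3, s4}; δ(s1,1) = {s5}; δ(s2,1) = {s1, s2, s4, s5}; δ(s3,1) = {s3, s5}; δ(s4,1) = {s3}; δ(s5,1) = {s2, s4}.
Union: {s1, s2, s3, s4, s5}.
After 1: {s1, s2, s3, s4, s5}.

{s1, s2, s3, s4, s5}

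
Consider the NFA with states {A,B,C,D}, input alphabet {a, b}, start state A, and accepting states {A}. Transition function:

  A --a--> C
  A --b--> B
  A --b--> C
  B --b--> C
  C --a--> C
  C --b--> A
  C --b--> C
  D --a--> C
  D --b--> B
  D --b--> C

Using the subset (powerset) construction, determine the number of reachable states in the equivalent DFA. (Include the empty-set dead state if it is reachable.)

Start state of the DFA: {A}.
{A} --a--> {C}  [new]
{A} --b--> {B,C}  [new]
{C} --a--> {C}  [seen]
{C} --b--> {A,C}  [new]
{B,C} --a--> {C}  [seen]
{B,C} --b--> {A,C}  [seen]
{A,C} --a--> {C}  [seen]
{A,C} --b--> {A,B,C}  [new]
{A,B,C} --a--> {C}  [seen]
{A,B,C} --b--> {A,B,C}  [seen]
Reachable DFA states: {A}, {C}, {B,C}, {A,C}, {A,B,C}.

5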